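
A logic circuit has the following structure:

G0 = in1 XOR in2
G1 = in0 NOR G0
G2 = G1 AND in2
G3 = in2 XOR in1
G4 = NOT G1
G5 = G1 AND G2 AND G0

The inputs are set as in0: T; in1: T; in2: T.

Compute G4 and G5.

G0 = in1 XOR in2 = T XOR T = F
G1 = in0 NOR G0 = T NOR F = F
G2 = G1 AND in2 = F AND T = F
G4 = NOT G1 = NOT F = T
G5 = G1 AND G2 AND G0 = F AND F AND F = F

G4 = T, G5 = F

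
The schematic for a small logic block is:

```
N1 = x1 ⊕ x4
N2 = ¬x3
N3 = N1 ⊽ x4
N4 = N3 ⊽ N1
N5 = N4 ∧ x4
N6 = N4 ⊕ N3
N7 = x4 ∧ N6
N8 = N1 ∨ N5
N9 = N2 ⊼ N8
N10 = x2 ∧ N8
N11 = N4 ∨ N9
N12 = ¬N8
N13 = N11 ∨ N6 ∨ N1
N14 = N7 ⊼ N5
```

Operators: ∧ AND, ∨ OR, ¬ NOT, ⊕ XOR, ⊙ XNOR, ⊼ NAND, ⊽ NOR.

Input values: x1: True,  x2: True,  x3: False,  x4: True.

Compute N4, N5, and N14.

N4 = True, N5 = True, N14 = False

N1 = x1 XOR x4 = True XOR True = False
N3 = N1 NOR x4 = False NOR True = False
N4 = N3 NOR N1 = False NOR False = True
N5 = N4 AND x4 = True AND True = True
N6 = N4 XOR N3 = True XOR False = True
N7 = x4 AND N6 = True AND True = True
N14 = N7 NAND N5 = True NAND True = False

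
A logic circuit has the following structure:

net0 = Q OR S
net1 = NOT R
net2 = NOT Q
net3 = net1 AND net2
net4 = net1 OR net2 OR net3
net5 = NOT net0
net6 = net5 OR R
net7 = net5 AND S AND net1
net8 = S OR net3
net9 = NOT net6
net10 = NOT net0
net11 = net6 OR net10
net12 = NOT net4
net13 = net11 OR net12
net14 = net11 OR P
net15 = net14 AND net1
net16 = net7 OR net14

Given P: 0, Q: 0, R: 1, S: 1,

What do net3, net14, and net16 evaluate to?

net3 = 0, net14 = 1, net16 = 1

net0 = Q OR S = 0 OR 1 = 1
net1 = NOT R = NOT 1 = 0
net2 = NOT Q = NOT 0 = 1
net3 = net1 AND net2 = 0 AND 1 = 0
net5 = NOT net0 = NOT 1 = 0
net6 = net5 OR R = 0 OR 1 = 1
net7 = net5 AND S AND net1 = 0 AND 1 AND 0 = 0
net10 = NOT net0 = NOT 1 = 0
net11 = net6 OR net10 = 1 OR 0 = 1
net14 = net11 OR P = 1 OR 0 = 1
net16 = net7 OR net14 = 0 OR 1 = 1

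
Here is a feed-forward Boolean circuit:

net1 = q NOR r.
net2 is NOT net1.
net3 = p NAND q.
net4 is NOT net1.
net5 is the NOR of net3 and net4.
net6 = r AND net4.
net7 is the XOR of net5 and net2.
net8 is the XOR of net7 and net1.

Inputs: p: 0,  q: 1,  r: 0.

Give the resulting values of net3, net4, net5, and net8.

net1 = q NOR r = 1 NOR 0 = 0
net2 = NOT net1 = NOT 0 = 1
net3 = p NAND q = 0 NAND 1 = 1
net4 = NOT net1 = NOT 0 = 1
net5 = net3 NOR net4 = 1 NOR 1 = 0
net7 = net5 XOR net2 = 0 XOR 1 = 1
net8 = net7 XOR net1 = 1 XOR 0 = 1

net3 = 1, net4 = 1, net5 = 0, net8 = 1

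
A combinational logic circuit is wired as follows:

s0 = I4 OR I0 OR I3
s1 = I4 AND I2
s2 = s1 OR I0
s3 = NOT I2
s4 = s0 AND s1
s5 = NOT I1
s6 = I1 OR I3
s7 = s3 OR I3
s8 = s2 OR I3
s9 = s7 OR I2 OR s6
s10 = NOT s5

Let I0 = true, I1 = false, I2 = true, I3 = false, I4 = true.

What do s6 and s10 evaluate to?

s5 = NOT I1 = NOT false = true
s6 = I1 OR I3 = false OR false = false
s10 = NOT s5 = NOT true = false

s6 = false, s10 = false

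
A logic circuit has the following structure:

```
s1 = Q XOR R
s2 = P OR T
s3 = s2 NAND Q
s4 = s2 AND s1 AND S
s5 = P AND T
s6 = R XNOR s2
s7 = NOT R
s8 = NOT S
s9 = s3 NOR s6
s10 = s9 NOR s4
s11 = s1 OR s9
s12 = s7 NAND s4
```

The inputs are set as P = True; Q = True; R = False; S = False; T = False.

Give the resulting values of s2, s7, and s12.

s1 = Q XOR R = True XOR False = True
s2 = P OR T = True OR False = True
s4 = s2 AND s1 AND S = True AND True AND False = False
s7 = NOT R = NOT False = True
s12 = s7 NAND s4 = True NAND False = True

s2 = True  s7 = True  s12 = True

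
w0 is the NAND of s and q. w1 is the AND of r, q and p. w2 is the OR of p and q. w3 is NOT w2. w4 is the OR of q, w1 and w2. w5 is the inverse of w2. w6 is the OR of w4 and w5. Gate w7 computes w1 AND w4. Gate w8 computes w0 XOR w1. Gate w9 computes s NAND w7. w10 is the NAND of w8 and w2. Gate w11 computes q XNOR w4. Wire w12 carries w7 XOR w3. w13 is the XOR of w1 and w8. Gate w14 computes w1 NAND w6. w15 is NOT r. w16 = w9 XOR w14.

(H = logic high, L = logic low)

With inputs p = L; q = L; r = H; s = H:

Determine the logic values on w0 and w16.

w0 = H, w16 = L

w0 = s NAND q = H NAND L = H
w1 = r AND q AND p = H AND L AND L = L
w2 = p OR q = L OR L = L
w4 = q OR w1 OR w2 = L OR L OR L = L
w5 = NOT w2 = NOT L = H
w6 = w4 OR w5 = L OR H = H
w7 = w1 AND w4 = L AND L = L
w9 = s NAND w7 = H NAND L = H
w14 = w1 NAND w6 = L NAND H = H
w16 = w9 XOR w14 = H XOR H = L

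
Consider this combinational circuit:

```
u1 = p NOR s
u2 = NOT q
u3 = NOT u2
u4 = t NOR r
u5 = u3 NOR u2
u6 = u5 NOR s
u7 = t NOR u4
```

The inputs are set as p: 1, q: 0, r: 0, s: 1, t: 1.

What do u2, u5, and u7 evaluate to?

u2 = 1, u5 = 0, u7 = 0

u2 = NOT q = NOT 0 = 1
u3 = NOT u2 = NOT 1 = 0
u4 = t NOR r = 1 NOR 0 = 0
u5 = u3 NOR u2 = 0 NOR 1 = 0
u7 = t NOR u4 = 1 NOR 0 = 0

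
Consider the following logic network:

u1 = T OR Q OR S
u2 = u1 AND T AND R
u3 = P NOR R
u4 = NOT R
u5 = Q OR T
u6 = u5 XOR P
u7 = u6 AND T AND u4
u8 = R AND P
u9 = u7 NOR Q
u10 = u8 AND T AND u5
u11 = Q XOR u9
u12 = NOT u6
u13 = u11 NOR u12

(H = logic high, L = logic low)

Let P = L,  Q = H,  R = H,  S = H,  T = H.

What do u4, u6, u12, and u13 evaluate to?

u4 = L, u6 = H, u12 = L, u13 = L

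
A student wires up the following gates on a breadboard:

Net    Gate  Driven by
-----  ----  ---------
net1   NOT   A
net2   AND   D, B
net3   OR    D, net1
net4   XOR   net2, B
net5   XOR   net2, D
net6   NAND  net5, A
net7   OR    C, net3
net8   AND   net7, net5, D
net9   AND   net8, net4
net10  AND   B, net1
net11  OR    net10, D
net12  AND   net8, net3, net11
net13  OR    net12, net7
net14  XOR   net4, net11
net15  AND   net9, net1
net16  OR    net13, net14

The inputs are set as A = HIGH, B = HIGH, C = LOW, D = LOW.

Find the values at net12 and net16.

net12 = LOW, net16 = HIGH

net1 = NOT A = NOT HIGH = LOW
net2 = D AND B = LOW AND HIGH = LOW
net3 = D OR net1 = LOW OR LOW = LOW
net4 = net2 XOR B = LOW XOR HIGH = HIGH
net5 = net2 XOR D = LOW XOR LOW = LOW
net7 = C OR net3 = LOW OR LOW = LOW
net8 = net7 AND net5 AND D = LOW AND LOW AND LOW = LOW
net10 = B AND net1 = HIGH AND LOW = LOW
net11 = net10 OR D = LOW OR LOW = LOW
net12 = net8 AND net3 AND net11 = LOW AND LOW AND LOW = LOW
net13 = net12 OR net7 = LOW OR LOW = LOW
net14 = net4 XOR net11 = HIGH XOR LOW = HIGH
net16 = net13 OR net14 = LOW OR HIGH = HIGH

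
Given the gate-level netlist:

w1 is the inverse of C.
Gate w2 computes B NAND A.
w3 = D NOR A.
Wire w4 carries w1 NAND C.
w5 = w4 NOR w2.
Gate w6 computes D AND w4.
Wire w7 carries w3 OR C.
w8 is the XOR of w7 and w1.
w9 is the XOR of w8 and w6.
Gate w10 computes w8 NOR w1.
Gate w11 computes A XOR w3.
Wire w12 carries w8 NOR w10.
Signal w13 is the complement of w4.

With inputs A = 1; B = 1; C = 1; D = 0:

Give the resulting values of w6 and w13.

w6 = 0, w13 = 0

w1 = NOT C = NOT 1 = 0
w4 = w1 NAND C = 0 NAND 1 = 1
w6 = D AND w4 = 0 AND 1 = 0
w13 = NOT w4 = NOT 1 = 0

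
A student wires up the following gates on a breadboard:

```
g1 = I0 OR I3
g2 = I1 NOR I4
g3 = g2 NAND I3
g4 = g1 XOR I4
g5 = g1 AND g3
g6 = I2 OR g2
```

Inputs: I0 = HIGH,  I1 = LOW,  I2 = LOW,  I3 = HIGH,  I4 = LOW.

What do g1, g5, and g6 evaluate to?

g1 = HIGH; g5 = LOW; g6 = HIGH

g1 = I0 OR I3 = HIGH OR HIGH = HIGH
g2 = I1 NOR I4 = LOW NOR LOW = HIGH
g3 = g2 NAND I3 = HIGH NAND HIGH = LOW
g5 = g1 AND g3 = HIGH AND LOW = LOW
g6 = I2 OR g2 = LOW OR HIGH = HIGH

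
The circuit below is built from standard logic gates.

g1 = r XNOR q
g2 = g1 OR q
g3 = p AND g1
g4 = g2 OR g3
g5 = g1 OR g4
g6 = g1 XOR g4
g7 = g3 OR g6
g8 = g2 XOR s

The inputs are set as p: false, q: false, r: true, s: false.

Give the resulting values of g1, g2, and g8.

g1 = false, g2 = false, g8 = false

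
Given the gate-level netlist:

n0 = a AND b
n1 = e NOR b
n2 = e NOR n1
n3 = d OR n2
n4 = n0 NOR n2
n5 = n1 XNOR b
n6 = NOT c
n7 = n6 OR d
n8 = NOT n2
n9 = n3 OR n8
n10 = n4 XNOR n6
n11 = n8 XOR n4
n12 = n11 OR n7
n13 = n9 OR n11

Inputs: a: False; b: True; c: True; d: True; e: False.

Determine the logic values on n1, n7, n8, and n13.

n1 = False, n7 = True, n8 = False, n13 = True

n0 = a AND b = False AND True = False
n1 = e NOR b = False NOR True = False
n2 = e NOR n1 = False NOR False = True
n3 = d OR n2 = True OR True = True
n4 = n0 NOR n2 = False NOR True = False
n6 = NOT c = NOT True = False
n7 = n6 OR d = False OR True = True
n8 = NOT n2 = NOT True = False
n9 = n3 OR n8 = True OR False = True
n11 = n8 XOR n4 = False XOR False = False
n13 = n9 OR n11 = True OR False = True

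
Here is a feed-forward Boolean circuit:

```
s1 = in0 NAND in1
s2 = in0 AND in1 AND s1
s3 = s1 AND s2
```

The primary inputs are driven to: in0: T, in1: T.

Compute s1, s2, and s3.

s1 = F, s2 = F, s3 = F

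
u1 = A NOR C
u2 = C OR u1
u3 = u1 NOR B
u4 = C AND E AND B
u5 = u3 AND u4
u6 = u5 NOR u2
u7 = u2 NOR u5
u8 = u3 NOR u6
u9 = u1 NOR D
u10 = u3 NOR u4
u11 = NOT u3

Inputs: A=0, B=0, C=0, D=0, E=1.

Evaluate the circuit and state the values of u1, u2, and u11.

u1 = A NOR C = 0 NOR 0 = 1
u2 = C OR u1 = 0 OR 1 = 1
u3 = u1 NOR B = 1 NOR 0 = 0
u11 = NOT u3 = NOT 0 = 1

u1 = 1, u2 = 1, u11 = 1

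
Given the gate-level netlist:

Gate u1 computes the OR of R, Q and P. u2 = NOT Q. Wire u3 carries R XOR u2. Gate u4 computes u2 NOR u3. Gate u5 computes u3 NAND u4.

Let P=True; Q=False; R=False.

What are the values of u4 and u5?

u4 = False, u5 = True

u2 = NOT Q = NOT False = True
u3 = R XOR u2 = False XOR True = True
u4 = u2 NOR u3 = True NOR True = False
u5 = u3 NAND u4 = True NAND False = True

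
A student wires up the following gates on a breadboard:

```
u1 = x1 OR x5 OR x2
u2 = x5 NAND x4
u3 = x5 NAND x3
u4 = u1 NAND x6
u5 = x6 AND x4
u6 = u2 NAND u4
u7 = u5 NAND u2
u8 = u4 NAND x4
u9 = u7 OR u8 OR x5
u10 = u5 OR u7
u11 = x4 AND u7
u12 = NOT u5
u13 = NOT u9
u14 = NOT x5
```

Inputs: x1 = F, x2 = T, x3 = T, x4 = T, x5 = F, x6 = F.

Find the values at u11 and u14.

u2 = x5 NAND x4 = F NAND T = T
u5 = x6 AND x4 = F AND T = F
u7 = u5 NAND u2 = F NAND T = T
u11 = x4 AND u7 = T AND T = T
u14 = NOT x5 = NOT F = T

u11 = T  u14 = T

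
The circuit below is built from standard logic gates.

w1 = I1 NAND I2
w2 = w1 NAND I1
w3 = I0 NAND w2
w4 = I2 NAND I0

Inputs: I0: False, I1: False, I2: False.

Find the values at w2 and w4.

w1 = I1 NAND I2 = False NAND False = True
w2 = w1 NAND I1 = True NAND False = True
w4 = I2 NAND I0 = False NAND False = True

w2 = True  w4 = True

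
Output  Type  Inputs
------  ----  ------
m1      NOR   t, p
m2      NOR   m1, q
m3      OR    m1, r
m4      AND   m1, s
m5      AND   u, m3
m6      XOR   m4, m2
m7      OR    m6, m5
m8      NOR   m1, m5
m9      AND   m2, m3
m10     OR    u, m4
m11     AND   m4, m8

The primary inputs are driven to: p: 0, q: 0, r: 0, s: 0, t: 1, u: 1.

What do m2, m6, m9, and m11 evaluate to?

m1 = t NOR p = 1 NOR 0 = 0
m2 = m1 NOR q = 0 NOR 0 = 1
m3 = m1 OR r = 0 OR 0 = 0
m4 = m1 AND s = 0 AND 0 = 0
m5 = u AND m3 = 1 AND 0 = 0
m6 = m4 XOR m2 = 0 XOR 1 = 1
m8 = m1 NOR m5 = 0 NOR 0 = 1
m9 = m2 AND m3 = 1 AND 0 = 0
m11 = m4 AND m8 = 0 AND 1 = 0

m2 = 1, m6 = 1, m9 = 0, m11 = 0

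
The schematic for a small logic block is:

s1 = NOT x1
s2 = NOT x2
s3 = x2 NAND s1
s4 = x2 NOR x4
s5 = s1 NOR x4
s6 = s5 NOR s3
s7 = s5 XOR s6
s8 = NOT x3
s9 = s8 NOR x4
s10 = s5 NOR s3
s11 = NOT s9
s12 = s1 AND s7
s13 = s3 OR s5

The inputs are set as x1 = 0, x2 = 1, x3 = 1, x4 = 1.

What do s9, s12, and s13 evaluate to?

s1 = NOT x1 = NOT 0 = 1
s3 = x2 NAND s1 = 1 NAND 1 = 0
s5 = s1 NOR x4 = 1 NOR 1 = 0
s6 = s5 NOR s3 = 0 NOR 0 = 1
s7 = s5 XOR s6 = 0 XOR 1 = 1
s8 = NOT x3 = NOT 1 = 0
s9 = s8 NOR x4 = 0 NOR 1 = 0
s12 = s1 AND s7 = 1 AND 1 = 1
s13 = s3 OR s5 = 0 OR 0 = 0

s9 = 0, s12 = 1, s13 = 0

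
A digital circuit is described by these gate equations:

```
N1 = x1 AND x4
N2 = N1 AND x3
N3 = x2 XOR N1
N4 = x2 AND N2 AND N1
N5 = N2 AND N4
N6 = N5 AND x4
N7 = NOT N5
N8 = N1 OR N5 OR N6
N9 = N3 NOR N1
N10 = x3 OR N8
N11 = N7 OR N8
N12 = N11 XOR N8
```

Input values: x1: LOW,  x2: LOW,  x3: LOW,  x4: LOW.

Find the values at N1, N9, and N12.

N1 = LOW, N9 = HIGH, N12 = HIGH

N1 = x1 AND x4 = LOW AND LOW = LOW
N2 = N1 AND x3 = LOW AND LOW = LOW
N3 = x2 XOR N1 = LOW XOR LOW = LOW
N4 = x2 AND N2 AND N1 = LOW AND LOW AND LOW = LOW
N5 = N2 AND N4 = LOW AND LOW = LOW
N6 = N5 AND x4 = LOW AND LOW = LOW
N7 = NOT N5 = NOT LOW = HIGH
N8 = N1 OR N5 OR N6 = LOW OR LOW OR LOW = LOW
N9 = N3 NOR N1 = LOW NOR LOW = HIGH
N11 = N7 OR N8 = HIGH OR LOW = HIGH
N12 = N11 XOR N8 = HIGH XOR LOW = HIGH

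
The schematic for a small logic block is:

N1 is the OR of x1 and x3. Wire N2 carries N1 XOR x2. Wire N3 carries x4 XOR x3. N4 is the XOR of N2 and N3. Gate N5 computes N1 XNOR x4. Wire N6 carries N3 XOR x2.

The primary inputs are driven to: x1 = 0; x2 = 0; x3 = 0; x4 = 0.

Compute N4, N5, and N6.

N4 = 0, N5 = 1, N6 = 0

N1 = x1 OR x3 = 0 OR 0 = 0
N2 = N1 XOR x2 = 0 XOR 0 = 0
N3 = x4 XOR x3 = 0 XOR 0 = 0
N4 = N2 XOR N3 = 0 XOR 0 = 0
N5 = N1 XNOR x4 = 0 XNOR 0 = 1
N6 = N3 XOR x2 = 0 XOR 0 = 0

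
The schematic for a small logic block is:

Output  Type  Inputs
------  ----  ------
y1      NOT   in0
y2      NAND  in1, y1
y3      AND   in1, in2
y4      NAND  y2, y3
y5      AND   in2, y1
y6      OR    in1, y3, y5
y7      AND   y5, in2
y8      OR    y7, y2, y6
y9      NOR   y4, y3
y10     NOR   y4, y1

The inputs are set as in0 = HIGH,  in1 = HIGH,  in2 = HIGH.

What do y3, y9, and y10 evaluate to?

y1 = NOT in0 = NOT HIGH = LOW
y2 = in1 NAND y1 = HIGH NAND LOW = HIGH
y3 = in1 AND in2 = HIGH AND HIGH = HIGH
y4 = y2 NAND y3 = HIGH NAND HIGH = LOW
y9 = y4 NOR y3 = LOW NOR HIGH = LOW
y10 = y4 NOR y1 = LOW NOR LOW = HIGH

y3 = HIGH, y9 = LOW, y10 = HIGH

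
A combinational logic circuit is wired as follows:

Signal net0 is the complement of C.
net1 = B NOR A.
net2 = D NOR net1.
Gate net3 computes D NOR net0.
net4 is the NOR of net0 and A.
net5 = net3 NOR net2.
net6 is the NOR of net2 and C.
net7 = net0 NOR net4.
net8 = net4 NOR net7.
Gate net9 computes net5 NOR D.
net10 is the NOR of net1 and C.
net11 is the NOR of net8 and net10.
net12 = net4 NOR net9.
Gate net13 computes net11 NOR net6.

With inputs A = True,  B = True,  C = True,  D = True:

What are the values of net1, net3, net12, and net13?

net0 = NOT C = NOT True = False
net1 = B NOR A = True NOR True = False
net2 = D NOR net1 = True NOR False = False
net3 = D NOR net0 = True NOR False = False
net4 = net0 NOR A = False NOR True = False
net5 = net3 NOR net2 = False NOR False = True
net6 = net2 NOR C = False NOR True = False
net7 = net0 NOR net4 = False NOR False = True
net8 = net4 NOR net7 = False NOR True = False
net9 = net5 NOR D = True NOR True = False
net10 = net1 NOR C = False NOR True = False
net11 = net8 NOR net10 = False NOR False = True
net12 = net4 NOR net9 = False NOR False = True
net13 = net11 NOR net6 = True NOR False = False

net1 = False  net3 = False  net12 = True  net13 = False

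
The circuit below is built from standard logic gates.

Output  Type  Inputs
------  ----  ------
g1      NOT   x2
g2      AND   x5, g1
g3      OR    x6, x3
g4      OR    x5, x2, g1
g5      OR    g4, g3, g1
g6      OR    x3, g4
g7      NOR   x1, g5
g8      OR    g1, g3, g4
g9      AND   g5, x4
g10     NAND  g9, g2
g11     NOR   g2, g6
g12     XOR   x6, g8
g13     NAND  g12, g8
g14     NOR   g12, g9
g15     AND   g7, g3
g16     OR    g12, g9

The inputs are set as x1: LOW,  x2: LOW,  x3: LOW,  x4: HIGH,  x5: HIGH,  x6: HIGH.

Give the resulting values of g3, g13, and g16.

g3 = HIGH, g13 = HIGH, g16 = HIGH

g1 = NOT x2 = NOT LOW = HIGH
g3 = x6 OR x3 = HIGH OR LOW = HIGH
g4 = x5 OR x2 OR g1 = HIGH OR LOW OR HIGH = HIGH
g5 = g4 OR g3 OR g1 = HIGH OR HIGH OR HIGH = HIGH
g8 = g1 OR g3 OR g4 = HIGH OR HIGH OR HIGH = HIGH
g9 = g5 AND x4 = HIGH AND HIGH = HIGH
g12 = x6 XOR g8 = HIGH XOR HIGH = LOW
g13 = g12 NAND g8 = LOW NAND HIGH = HIGH
g16 = g12 OR g9 = LOW OR HIGH = HIGH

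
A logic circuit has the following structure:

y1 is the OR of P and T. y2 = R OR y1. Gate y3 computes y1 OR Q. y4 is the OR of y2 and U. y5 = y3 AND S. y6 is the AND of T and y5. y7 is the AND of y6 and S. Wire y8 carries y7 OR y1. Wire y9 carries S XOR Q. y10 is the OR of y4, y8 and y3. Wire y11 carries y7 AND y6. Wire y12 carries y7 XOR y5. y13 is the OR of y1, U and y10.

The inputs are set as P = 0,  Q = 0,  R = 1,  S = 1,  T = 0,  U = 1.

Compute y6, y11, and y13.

y1 = P OR T = 0 OR 0 = 0
y2 = R OR y1 = 1 OR 0 = 1
y3 = y1 OR Q = 0 OR 0 = 0
y4 = y2 OR U = 1 OR 1 = 1
y5 = y3 AND S = 0 AND 1 = 0
y6 = T AND y5 = 0 AND 0 = 0
y7 = y6 AND S = 0 AND 1 = 0
y8 = y7 OR y1 = 0 OR 0 = 0
y10 = y4 OR y8 OR y3 = 1 OR 0 OR 0 = 1
y11 = y7 AND y6 = 0 AND 0 = 0
y13 = y1 OR U OR y10 = 0 OR 1 OR 1 = 1

y6 = 0, y11 = 0, y13 = 1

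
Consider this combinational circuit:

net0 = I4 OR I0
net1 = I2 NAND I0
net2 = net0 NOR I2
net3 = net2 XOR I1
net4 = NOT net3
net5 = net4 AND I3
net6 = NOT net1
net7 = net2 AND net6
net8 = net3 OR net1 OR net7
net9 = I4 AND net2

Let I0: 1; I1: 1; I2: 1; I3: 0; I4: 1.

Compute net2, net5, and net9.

net2 = 0, net5 = 0, net9 = 0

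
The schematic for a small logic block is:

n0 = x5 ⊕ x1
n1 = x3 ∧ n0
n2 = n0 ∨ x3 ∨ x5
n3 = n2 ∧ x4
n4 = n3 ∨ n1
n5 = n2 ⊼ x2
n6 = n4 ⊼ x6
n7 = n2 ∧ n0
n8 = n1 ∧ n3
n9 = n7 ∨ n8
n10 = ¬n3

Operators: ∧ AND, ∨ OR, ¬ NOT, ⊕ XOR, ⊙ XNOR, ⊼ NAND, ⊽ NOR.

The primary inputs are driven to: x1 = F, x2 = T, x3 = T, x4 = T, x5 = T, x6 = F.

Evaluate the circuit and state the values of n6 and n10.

n0 = x5 XOR x1 = T XOR F = T
n1 = x3 AND n0 = T AND T = T
n2 = n0 OR x3 OR x5 = T OR T OR T = T
n3 = n2 AND x4 = T AND T = T
n4 = n3 OR n1 = T OR T = T
n6 = n4 NAND x6 = T NAND F = T
n10 = NOT n3 = NOT T = F

n6 = T  n10 = F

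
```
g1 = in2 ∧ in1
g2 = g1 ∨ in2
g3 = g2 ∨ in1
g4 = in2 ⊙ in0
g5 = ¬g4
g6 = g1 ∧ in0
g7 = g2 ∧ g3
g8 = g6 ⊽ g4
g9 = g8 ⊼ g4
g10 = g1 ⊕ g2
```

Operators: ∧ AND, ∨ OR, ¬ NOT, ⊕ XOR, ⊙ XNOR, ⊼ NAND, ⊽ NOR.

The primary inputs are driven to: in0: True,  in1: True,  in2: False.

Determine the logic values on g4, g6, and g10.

g4 = False; g6 = False; g10 = False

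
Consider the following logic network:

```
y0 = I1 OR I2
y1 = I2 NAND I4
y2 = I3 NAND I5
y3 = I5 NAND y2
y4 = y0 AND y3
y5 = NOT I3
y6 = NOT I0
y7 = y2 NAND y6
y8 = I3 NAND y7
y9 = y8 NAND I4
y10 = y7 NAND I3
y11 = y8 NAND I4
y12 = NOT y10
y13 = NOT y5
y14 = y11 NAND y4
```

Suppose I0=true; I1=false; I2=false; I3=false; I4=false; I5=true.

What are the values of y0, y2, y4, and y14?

y0 = I1 OR I2 = false OR false = false
y2 = I3 NAND I5 = false NAND true = true
y3 = I5 NAND y2 = true NAND true = false
y4 = y0 AND y3 = false AND false = false
y6 = NOT I0 = NOT true = false
y7 = y2 NAND y6 = true NAND false = true
y8 = I3 NAND y7 = false NAND true = true
y11 = y8 NAND I4 = true NAND false = true
y14 = y11 NAND y4 = true NAND false = true

y0 = false, y2 = true, y4 = false, y14 = true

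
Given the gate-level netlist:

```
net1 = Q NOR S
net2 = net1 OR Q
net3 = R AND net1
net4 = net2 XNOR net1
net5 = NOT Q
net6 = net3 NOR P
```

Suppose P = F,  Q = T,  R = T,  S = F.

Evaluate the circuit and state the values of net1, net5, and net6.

net1 = F, net5 = F, net6 = T

net1 = Q NOR S = T NOR F = F
net3 = R AND net1 = T AND F = F
net5 = NOT Q = NOT T = F
net6 = net3 NOR P = F NOR F = T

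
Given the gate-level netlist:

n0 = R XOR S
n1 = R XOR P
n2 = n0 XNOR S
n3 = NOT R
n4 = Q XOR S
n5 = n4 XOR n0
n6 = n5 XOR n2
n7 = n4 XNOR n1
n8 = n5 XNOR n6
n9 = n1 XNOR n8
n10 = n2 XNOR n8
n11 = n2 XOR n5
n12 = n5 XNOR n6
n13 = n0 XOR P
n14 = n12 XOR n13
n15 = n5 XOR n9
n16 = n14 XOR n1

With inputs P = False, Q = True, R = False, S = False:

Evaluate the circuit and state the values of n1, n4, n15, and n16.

n1 = False  n4 = True  n15 = False  n16 = False

n0 = R XOR S = False XOR False = False
n1 = R XOR P = False XOR False = False
n2 = n0 XNOR S = False XNOR False = True
n4 = Q XOR S = True XOR False = True
n5 = n4 XOR n0 = True XOR False = True
n6 = n5 XOR n2 = True XOR True = False
n8 = n5 XNOR n6 = True XNOR False = False
n9 = n1 XNOR n8 = False XNOR False = True
n12 = n5 XNOR n6 = True XNOR False = False
n13 = n0 XOR P = False XOR False = False
n14 = n12 XOR n13 = False XOR False = False
n15 = n5 XOR n9 = True XOR True = False
n16 = n14 XOR n1 = False XOR False = False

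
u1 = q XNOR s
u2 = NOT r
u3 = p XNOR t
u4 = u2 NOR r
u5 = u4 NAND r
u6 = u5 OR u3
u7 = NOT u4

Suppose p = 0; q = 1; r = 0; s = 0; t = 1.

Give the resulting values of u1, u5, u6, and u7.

u1 = 0  u5 = 1  u6 = 1  u7 = 1

u1 = q XNOR s = 1 XNOR 0 = 0
u2 = NOT r = NOT 0 = 1
u3 = p XNOR t = 0 XNOR 1 = 0
u4 = u2 NOR r = 1 NOR 0 = 0
u5 = u4 NAND r = 0 NAND 0 = 1
u6 = u5 OR u3 = 1 OR 0 = 1
u7 = NOT u4 = NOT 0 = 1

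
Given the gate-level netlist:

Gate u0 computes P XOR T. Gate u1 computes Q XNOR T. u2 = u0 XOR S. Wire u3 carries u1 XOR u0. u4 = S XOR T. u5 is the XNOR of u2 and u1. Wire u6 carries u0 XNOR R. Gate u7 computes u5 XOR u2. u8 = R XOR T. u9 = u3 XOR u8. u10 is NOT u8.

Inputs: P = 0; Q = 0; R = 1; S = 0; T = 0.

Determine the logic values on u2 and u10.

u2 = 0, u10 = 0

u0 = P XOR T = 0 XOR 0 = 0
u2 = u0 XOR S = 0 XOR 0 = 0
u8 = R XOR T = 1 XOR 0 = 1
u10 = NOT u8 = NOT 1 = 0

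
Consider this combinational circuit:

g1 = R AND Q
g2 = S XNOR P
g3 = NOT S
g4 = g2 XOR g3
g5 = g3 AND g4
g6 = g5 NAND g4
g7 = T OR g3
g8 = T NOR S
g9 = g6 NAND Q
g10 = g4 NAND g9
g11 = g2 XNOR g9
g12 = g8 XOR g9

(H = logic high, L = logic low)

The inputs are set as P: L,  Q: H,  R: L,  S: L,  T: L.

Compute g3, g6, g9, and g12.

g2 = S XNOR P = L XNOR L = H
g3 = NOT S = NOT L = H
g4 = g2 XOR g3 = H XOR H = L
g5 = g3 AND g4 = H AND L = L
g6 = g5 NAND g4 = L NAND L = H
g8 = T NOR S = L NOR L = H
g9 = g6 NAND Q = H NAND H = L
g12 = g8 XOR g9 = H XOR L = H

g3 = H, g6 = H, g9 = L, g12 = H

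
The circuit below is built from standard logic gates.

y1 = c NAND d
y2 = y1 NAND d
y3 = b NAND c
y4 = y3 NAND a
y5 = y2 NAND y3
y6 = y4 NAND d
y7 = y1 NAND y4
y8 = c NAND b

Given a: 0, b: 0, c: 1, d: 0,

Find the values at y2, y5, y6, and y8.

y2 = 1; y5 = 0; y6 = 1; y8 = 1

y1 = c NAND d = 1 NAND 0 = 1
y2 = y1 NAND d = 1 NAND 0 = 1
y3 = b NAND c = 0 NAND 1 = 1
y4 = y3 NAND a = 1 NAND 0 = 1
y5 = y2 NAND y3 = 1 NAND 1 = 0
y6 = y4 NAND d = 1 NAND 0 = 1
y8 = c NAND b = 1 NAND 0 = 1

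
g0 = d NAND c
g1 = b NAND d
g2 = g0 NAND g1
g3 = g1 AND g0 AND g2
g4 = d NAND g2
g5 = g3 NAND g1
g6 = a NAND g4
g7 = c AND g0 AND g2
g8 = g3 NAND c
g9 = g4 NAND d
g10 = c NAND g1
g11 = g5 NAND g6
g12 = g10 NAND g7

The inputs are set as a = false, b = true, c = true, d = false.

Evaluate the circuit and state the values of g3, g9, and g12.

g3 = false; g9 = true; g12 = true

g0 = d NAND c = false NAND true = true
g1 = b NAND d = true NAND false = true
g2 = g0 NAND g1 = true NAND true = false
g3 = g1 AND g0 AND g2 = true AND true AND false = false
g4 = d NAND g2 = false NAND false = true
g7 = c AND g0 AND g2 = true AND true AND false = false
g9 = g4 NAND d = true NAND false = true
g10 = c NAND g1 = true NAND true = false
g12 = g10 NAND g7 = false NAND false = true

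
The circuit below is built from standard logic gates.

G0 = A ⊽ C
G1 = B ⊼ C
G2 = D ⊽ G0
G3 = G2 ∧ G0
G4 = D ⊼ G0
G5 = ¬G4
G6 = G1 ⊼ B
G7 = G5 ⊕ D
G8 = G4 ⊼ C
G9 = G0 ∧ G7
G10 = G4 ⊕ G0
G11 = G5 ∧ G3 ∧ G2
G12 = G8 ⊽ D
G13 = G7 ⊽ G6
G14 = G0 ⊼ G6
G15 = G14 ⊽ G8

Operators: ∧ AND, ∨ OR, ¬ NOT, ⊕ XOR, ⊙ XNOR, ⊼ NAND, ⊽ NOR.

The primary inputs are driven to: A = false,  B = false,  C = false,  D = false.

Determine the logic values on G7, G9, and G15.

G7 = false, G9 = false, G15 = false

G0 = A NOR C = false NOR false = true
G1 = B NAND C = false NAND false = true
G4 = D NAND G0 = false NAND true = true
G5 = NOT G4 = NOT true = false
G6 = G1 NAND B = true NAND false = true
G7 = G5 XOR D = false XOR false = false
G8 = G4 NAND C = true NAND false = true
G9 = G0 AND G7 = true AND false = false
G14 = G0 NAND G6 = true NAND true = false
G15 = G14 NOR G8 = false NOR true = false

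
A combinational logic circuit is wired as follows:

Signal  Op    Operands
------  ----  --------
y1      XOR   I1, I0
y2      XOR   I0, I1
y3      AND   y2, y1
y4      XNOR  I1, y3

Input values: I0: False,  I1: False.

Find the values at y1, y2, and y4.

y1 = I1 XOR I0 = False XOR False = False
y2 = I0 XOR I1 = False XOR False = False
y3 = y2 AND y1 = False AND False = False
y4 = I1 XNOR y3 = False XNOR False = True

y1 = False, y2 = False, y4 = True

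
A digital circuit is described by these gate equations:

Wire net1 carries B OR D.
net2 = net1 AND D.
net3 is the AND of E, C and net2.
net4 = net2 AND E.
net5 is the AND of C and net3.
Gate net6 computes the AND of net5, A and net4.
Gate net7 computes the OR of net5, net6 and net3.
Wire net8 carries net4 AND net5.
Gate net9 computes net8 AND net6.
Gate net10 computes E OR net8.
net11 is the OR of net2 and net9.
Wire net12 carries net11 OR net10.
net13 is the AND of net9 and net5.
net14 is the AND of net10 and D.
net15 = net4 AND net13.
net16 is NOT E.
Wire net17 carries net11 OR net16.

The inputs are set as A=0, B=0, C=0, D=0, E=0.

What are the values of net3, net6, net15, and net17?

net1 = B OR D = 0 OR 0 = 0
net2 = net1 AND D = 0 AND 0 = 0
net3 = E AND C AND net2 = 0 AND 0 AND 0 = 0
net4 = net2 AND E = 0 AND 0 = 0
net5 = C AND net3 = 0 AND 0 = 0
net6 = net5 AND A AND net4 = 0 AND 0 AND 0 = 0
net8 = net4 AND net5 = 0 AND 0 = 0
net9 = net8 AND net6 = 0 AND 0 = 0
net11 = net2 OR net9 = 0 OR 0 = 0
net13 = net9 AND net5 = 0 AND 0 = 0
net15 = net4 AND net13 = 0 AND 0 = 0
net16 = NOT E = NOT 0 = 1
net17 = net11 OR net16 = 0 OR 1 = 1

net3 = 0; net6 = 0; net15 = 0; net17 = 1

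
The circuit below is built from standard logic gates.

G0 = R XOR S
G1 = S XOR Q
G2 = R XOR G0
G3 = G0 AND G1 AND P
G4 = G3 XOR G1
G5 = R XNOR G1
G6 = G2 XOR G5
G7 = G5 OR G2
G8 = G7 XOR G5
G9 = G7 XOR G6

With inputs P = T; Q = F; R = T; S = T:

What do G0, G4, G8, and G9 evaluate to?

G0 = R XOR S = T XOR T = F
G1 = S XOR Q = T XOR F = T
G2 = R XOR G0 = T XOR F = T
G3 = G0 AND G1 AND P = F AND T AND T = F
G4 = G3 XOR G1 = F XOR T = T
G5 = R XNOR G1 = T XNOR T = T
G6 = G2 XOR G5 = T XOR T = F
G7 = G5 OR G2 = T OR T = T
G8 = G7 XOR G5 = T XOR T = F
G9 = G7 XOR G6 = T XOR F = T

G0 = F, G4 = T, G8 = F, G9 = T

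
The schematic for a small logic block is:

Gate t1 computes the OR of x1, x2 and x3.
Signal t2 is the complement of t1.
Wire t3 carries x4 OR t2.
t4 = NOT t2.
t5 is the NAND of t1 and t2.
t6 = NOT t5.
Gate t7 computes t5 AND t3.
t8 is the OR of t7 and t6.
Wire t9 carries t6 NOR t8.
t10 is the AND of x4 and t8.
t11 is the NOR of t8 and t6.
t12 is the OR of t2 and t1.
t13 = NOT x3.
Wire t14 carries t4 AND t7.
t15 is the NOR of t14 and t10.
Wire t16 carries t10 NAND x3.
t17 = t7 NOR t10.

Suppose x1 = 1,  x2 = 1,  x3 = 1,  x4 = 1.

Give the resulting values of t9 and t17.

t1 = x1 OR x2 OR x3 = 1 OR 1 OR 1 = 1
t2 = NOT t1 = NOT 1 = 0
t3 = x4 OR t2 = 1 OR 0 = 1
t5 = t1 NAND t2 = 1 NAND 0 = 1
t6 = NOT t5 = NOT 1 = 0
t7 = t5 AND t3 = 1 AND 1 = 1
t8 = t7 OR t6 = 1 OR 0 = 1
t9 = t6 NOR t8 = 0 NOR 1 = 0
t10 = x4 AND t8 = 1 AND 1 = 1
t17 = t7 NOR t10 = 1 NOR 1 = 0

t9 = 0, t17 = 0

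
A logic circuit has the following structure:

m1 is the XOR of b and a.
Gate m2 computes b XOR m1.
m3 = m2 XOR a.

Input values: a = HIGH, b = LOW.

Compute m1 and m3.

m1 = b XOR a = LOW XOR HIGH = HIGH
m2 = b XOR m1 = LOW XOR HIGH = HIGH
m3 = m2 XOR a = HIGH XOR HIGH = LOW

m1 = HIGH, m3 = LOW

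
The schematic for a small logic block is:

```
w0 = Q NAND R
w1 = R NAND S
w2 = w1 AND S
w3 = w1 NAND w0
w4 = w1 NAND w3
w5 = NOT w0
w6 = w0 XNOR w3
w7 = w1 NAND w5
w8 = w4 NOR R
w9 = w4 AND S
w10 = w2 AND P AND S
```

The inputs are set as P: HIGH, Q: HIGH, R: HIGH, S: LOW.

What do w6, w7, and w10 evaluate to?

w0 = Q NAND R = HIGH NAND HIGH = LOW
w1 = R NAND S = HIGH NAND LOW = HIGH
w2 = w1 AND S = HIGH AND LOW = LOW
w3 = w1 NAND w0 = HIGH NAND LOW = HIGH
w5 = NOT w0 = NOT LOW = HIGH
w6 = w0 XNOR w3 = LOW XNOR HIGH = LOW
w7 = w1 NAND w5 = HIGH NAND HIGH = LOW
w10 = w2 AND P AND S = LOW AND HIGH AND LOW = LOW

w6 = LOW, w7 = LOW, w10 = LOW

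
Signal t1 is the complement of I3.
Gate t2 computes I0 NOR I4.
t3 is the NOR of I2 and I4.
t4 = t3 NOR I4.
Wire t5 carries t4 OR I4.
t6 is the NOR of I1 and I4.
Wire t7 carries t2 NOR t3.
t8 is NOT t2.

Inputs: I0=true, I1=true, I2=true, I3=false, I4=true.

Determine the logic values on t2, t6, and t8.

t2 = I0 NOR I4 = true NOR true = false
t6 = I1 NOR I4 = true NOR true = false
t8 = NOT t2 = NOT false = true

t2 = false  t6 = false  t8 = true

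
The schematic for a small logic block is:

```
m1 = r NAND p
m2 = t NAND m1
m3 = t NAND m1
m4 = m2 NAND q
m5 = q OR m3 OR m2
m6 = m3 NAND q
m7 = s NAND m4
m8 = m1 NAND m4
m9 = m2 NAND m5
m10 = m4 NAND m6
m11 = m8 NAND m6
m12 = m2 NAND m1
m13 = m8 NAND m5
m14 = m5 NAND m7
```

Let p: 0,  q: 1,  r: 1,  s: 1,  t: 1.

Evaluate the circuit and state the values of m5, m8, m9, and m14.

m5 = 1  m8 = 0  m9 = 1  m14 = 1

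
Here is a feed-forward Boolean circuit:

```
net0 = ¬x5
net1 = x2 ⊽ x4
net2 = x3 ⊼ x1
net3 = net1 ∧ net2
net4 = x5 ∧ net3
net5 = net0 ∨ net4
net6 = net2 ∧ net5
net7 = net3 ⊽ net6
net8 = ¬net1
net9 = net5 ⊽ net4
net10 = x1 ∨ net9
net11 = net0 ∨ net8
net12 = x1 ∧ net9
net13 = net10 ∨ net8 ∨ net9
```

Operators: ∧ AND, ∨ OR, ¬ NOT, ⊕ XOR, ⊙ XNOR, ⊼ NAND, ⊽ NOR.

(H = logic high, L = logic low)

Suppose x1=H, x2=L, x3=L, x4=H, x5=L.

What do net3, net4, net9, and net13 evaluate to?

net3 = L, net4 = L, net9 = L, net13 = H

net0 = NOT x5 = NOT L = H
net1 = x2 NOR x4 = L NOR H = L
net2 = x3 NAND x1 = L NAND H = H
net3 = net1 AND net2 = L AND H = L
net4 = x5 AND net3 = L AND L = L
net5 = net0 OR net4 = H OR L = H
net8 = NOT net1 = NOT L = H
net9 = net5 NOR net4 = H NOR L = L
net10 = x1 OR net9 = H OR L = H
net13 = net10 OR net8 OR net9 = H OR H OR L = H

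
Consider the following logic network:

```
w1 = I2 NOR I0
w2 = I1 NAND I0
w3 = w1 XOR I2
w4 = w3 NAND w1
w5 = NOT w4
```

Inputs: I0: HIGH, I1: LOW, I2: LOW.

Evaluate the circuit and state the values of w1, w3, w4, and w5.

w1 = I2 NOR I0 = LOW NOR HIGH = LOW
w3 = w1 XOR I2 = LOW XOR LOW = LOW
w4 = w3 NAND w1 = LOW NAND LOW = HIGH
w5 = NOT w4 = NOT HIGH = LOW

w1 = LOW, w3 = LOW, w4 = HIGH, w5 = LOW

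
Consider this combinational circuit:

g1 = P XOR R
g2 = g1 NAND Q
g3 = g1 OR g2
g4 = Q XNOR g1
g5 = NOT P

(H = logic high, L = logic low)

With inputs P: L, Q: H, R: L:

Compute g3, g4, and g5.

g3 = H, g4 = L, g5 = H

g1 = P XOR R = L XOR L = L
g2 = g1 NAND Q = L NAND H = H
g3 = g1 OR g2 = L OR H = H
g4 = Q XNOR g1 = H XNOR L = L
g5 = NOT P = NOT L = H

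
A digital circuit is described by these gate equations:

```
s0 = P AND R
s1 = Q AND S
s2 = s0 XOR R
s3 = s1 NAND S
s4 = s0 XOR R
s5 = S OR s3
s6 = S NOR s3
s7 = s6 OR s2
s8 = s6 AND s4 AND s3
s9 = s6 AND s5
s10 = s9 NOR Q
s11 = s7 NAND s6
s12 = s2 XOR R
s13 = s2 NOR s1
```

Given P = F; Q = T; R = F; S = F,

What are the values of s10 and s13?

s0 = P AND R = F AND F = F
s1 = Q AND S = T AND F = F
s2 = s0 XOR R = F XOR F = F
s3 = s1 NAND S = F NAND F = T
s5 = S OR s3 = F OR T = T
s6 = S NOR s3 = F NOR T = F
s9 = s6 AND s5 = F AND T = F
s10 = s9 NOR Q = F NOR T = F
s13 = s2 NOR s1 = F NOR F = T

s10 = F  s13 = T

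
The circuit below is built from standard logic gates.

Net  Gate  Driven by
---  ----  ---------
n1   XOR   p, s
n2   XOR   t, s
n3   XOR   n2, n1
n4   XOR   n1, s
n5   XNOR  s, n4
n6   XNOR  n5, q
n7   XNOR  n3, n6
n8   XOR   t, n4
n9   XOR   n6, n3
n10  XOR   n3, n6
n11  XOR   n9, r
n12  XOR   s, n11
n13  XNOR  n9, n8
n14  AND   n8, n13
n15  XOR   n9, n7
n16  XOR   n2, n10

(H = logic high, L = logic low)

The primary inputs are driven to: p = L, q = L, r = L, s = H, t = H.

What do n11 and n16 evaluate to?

n11 = L, n16 = L

n1 = p XOR s = L XOR H = H
n2 = t XOR s = H XOR H = L
n3 = n2 XOR n1 = L XOR H = H
n4 = n1 XOR s = H XOR H = L
n5 = s XNOR n4 = H XNOR L = L
n6 = n5 XNOR q = L XNOR L = H
n9 = n6 XOR n3 = H XOR H = L
n10 = n3 XOR n6 = H XOR H = L
n11 = n9 XOR r = L XOR L = L
n16 = n2 XOR n10 = L XOR L = L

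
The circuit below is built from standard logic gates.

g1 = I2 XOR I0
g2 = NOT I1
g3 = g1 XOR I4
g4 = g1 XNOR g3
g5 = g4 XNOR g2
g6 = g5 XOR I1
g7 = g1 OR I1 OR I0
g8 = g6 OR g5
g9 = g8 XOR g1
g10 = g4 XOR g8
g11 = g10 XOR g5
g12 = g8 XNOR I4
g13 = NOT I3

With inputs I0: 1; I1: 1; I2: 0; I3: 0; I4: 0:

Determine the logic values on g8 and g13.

g8 = 1; g13 = 1

g1 = I2 XOR I0 = 0 XOR 1 = 1
g2 = NOT I1 = NOT 1 = 0
g3 = g1 XOR I4 = 1 XOR 0 = 1
g4 = g1 XNOR g3 = 1 XNOR 1 = 1
g5 = g4 XNOR g2 = 1 XNOR 0 = 0
g6 = g5 XOR I1 = 0 XOR 1 = 1
g8 = g6 OR g5 = 1 OR 0 = 1
g13 = NOT I3 = NOT 0 = 1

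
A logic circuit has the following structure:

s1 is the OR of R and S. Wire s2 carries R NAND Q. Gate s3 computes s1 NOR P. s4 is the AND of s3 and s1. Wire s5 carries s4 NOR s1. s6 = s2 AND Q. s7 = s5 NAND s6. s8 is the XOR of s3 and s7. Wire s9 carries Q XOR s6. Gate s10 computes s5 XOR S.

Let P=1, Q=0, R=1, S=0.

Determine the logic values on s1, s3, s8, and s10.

s1 = R OR S = 1 OR 0 = 1
s2 = R NAND Q = 1 NAND 0 = 1
s3 = s1 NOR P = 1 NOR 1 = 0
s4 = s3 AND s1 = 0 AND 1 = 0
s5 = s4 NOR s1 = 0 NOR 1 = 0
s6 = s2 AND Q = 1 AND 0 = 0
s7 = s5 NAND s6 = 0 NAND 0 = 1
s8 = s3 XOR s7 = 0 XOR 1 = 1
s10 = s5 XOR S = 0 XOR 0 = 0

s1 = 1  s3 = 0  s8 = 1  s10 = 0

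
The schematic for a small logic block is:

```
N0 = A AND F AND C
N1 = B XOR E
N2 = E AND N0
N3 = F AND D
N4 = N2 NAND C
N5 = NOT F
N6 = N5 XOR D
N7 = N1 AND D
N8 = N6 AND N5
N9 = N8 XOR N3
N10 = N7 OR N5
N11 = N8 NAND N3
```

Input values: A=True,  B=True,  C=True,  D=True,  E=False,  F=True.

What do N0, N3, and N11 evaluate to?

N0 = A AND F AND C = True AND True AND True = True
N3 = F AND D = True AND True = True
N5 = NOT F = NOT True = False
N6 = N5 XOR D = False XOR True = True
N8 = N6 AND N5 = True AND False = False
N11 = N8 NAND N3 = False NAND True = True

N0 = True, N3 = True, N11 = True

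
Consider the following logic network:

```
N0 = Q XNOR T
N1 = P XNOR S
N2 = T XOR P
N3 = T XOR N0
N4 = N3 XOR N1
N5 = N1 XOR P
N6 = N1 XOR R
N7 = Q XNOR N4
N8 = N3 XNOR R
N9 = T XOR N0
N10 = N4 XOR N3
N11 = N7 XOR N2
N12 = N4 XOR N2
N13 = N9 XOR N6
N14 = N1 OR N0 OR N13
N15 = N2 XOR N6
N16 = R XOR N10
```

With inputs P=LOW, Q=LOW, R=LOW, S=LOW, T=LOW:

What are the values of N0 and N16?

N0 = HIGH  N16 = HIGH

N0 = Q XNOR T = LOW XNOR LOW = HIGH
N1 = P XNOR S = LOW XNOR LOW = HIGH
N3 = T XOR N0 = LOW XOR HIGH = HIGH
N4 = N3 XOR N1 = HIGH XOR HIGH = LOW
N10 = N4 XOR N3 = LOW XOR HIGH = HIGH
N16 = R XOR N10 = LOW XOR HIGH = HIGH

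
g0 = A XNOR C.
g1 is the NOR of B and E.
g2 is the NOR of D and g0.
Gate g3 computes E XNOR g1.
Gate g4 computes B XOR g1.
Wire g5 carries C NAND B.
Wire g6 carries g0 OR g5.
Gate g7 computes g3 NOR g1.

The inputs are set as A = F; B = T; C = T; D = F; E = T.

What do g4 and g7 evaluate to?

g4 = T; g7 = T

g1 = B NOR E = T NOR T = F
g3 = E XNOR g1 = T XNOR F = F
g4 = B XOR g1 = T XOR F = T
g7 = g3 NOR g1 = F NOR F = T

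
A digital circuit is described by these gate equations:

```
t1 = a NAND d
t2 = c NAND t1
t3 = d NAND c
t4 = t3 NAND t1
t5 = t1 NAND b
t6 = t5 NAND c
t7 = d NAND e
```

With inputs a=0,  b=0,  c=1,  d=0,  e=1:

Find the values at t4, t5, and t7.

t4 = 0  t5 = 1  t7 = 1

t1 = a NAND d = 0 NAND 0 = 1
t3 = d NAND c = 0 NAND 1 = 1
t4 = t3 NAND t1 = 1 NAND 1 = 0
t5 = t1 NAND b = 1 NAND 0 = 1
t7 = d NAND e = 0 NAND 1 = 1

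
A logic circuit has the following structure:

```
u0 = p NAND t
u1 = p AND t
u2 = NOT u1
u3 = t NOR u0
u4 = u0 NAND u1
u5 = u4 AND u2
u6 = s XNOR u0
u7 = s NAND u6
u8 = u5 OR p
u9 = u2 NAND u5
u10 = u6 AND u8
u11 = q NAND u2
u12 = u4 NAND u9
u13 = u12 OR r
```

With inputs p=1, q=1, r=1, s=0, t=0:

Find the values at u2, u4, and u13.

u0 = p NAND t = 1 NAND 0 = 1
u1 = p AND t = 1 AND 0 = 0
u2 = NOT u1 = NOT 0 = 1
u4 = u0 NAND u1 = 1 NAND 0 = 1
u5 = u4 AND u2 = 1 AND 1 = 1
u9 = u2 NAND u5 = 1 NAND 1 = 0
u12 = u4 NAND u9 = 1 NAND 0 = 1
u13 = u12 OR r = 1 OR 1 = 1

u2 = 1; u4 = 1; u13 = 1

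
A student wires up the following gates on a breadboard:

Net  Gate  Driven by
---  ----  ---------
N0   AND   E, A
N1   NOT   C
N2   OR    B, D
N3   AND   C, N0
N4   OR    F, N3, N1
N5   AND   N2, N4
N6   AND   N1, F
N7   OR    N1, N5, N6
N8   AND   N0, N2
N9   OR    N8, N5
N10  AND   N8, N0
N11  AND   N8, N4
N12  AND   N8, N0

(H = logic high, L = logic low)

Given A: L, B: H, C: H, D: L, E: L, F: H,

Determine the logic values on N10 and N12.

N10 = L  N12 = L

N0 = E AND A = L AND L = L
N2 = B OR D = H OR L = H
N8 = N0 AND N2 = L AND H = L
N10 = N8 AND N0 = L AND L = L
N12 = N8 AND N0 = L AND L = L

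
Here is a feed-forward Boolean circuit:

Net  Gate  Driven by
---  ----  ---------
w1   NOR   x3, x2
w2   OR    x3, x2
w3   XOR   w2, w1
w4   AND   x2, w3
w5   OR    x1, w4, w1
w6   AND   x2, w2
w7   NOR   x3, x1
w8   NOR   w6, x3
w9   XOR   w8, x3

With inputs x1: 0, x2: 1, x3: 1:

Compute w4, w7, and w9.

w4 = 1, w7 = 0, w9 = 1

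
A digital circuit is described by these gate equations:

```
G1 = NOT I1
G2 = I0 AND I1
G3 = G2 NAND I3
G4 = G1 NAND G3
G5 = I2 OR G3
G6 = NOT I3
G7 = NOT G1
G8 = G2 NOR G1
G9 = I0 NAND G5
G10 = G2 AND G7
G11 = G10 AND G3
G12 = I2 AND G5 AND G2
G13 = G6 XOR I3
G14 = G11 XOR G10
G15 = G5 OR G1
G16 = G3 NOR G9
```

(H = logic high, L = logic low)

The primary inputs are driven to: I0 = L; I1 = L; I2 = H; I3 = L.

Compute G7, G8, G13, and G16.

G1 = NOT I1 = NOT L = H
G2 = I0 AND I1 = L AND L = L
G3 = G2 NAND I3 = L NAND L = H
G5 = I2 OR G3 = H OR H = H
G6 = NOT I3 = NOT L = H
G7 = NOT G1 = NOT H = L
G8 = G2 NOR G1 = L NOR H = L
G9 = I0 NAND G5 = L NAND H = H
G13 = G6 XOR I3 = H XOR L = H
G16 = G3 NOR G9 = H NOR H = L

G7 = L, G8 = L, G13 = H, G16 = L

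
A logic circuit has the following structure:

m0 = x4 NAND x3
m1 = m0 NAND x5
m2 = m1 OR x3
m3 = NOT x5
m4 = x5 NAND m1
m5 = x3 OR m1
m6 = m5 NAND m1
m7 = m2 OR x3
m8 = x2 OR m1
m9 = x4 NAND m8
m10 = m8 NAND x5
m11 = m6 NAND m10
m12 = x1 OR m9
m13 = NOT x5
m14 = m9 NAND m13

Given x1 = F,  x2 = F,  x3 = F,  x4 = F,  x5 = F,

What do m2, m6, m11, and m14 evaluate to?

m0 = x4 NAND x3 = F NAND F = T
m1 = m0 NAND x5 = T NAND F = T
m2 = m1 OR x3 = T OR F = T
m5 = x3 OR m1 = F OR T = T
m6 = m5 NAND m1 = T NAND T = F
m8 = x2 OR m1 = F OR T = T
m9 = x4 NAND m8 = F NAND T = T
m10 = m8 NAND x5 = T NAND F = T
m11 = m6 NAND m10 = F NAND T = T
m13 = NOT x5 = NOT F = T
m14 = m9 NAND m13 = T NAND T = F

m2 = T, m6 = F, m11 = T, m14 = F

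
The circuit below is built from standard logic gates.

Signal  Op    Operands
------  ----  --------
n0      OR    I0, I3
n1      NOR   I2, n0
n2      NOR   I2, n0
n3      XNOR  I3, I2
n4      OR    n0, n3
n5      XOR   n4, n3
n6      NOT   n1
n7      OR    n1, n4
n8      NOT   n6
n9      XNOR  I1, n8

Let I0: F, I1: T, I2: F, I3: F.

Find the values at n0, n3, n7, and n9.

n0 = I0 OR I3 = F OR F = F
n1 = I2 NOR n0 = F NOR F = T
n3 = I3 XNOR I2 = F XNOR F = T
n4 = n0 OR n3 = F OR T = T
n6 = NOT n1 = NOT T = F
n7 = n1 OR n4 = T OR T = T
n8 = NOT n6 = NOT F = T
n9 = I1 XNOR n8 = T XNOR T = T

n0 = F  n3 = T  n7 = T  n9 = T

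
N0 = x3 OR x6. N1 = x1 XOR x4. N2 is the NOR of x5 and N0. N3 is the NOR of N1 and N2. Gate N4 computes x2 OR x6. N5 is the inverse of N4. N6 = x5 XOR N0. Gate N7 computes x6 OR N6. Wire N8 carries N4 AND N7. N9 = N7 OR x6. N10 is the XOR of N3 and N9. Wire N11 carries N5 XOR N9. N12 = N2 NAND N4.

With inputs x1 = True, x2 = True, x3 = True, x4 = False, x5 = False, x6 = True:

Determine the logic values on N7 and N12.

N7 = True, N12 = True

N0 = x3 OR x6 = True OR True = True
N2 = x5 NOR N0 = False NOR True = False
N4 = x2 OR x6 = True OR True = True
N6 = x5 XOR N0 = False XOR True = True
N7 = x6 OR N6 = True OR True = True
N12 = N2 NAND N4 = False NAND True = True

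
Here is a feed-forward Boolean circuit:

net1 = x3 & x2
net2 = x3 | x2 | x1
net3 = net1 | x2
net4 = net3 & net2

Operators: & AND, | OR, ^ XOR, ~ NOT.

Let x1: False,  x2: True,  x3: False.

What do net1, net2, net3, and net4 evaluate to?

net1 = False  net2 = True  net3 = True  net4 = True

net1 = x3 AND x2 = False AND True = False
net2 = x3 OR x2 OR x1 = False OR True OR False = True
net3 = net1 OR x2 = False OR True = True
net4 = net3 AND net2 = True AND True = True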